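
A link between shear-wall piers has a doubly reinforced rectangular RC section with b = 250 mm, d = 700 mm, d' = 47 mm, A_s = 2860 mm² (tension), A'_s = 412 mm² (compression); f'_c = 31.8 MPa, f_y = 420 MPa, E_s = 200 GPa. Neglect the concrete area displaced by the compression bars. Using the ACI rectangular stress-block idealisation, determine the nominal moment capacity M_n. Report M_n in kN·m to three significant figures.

M_n ≈ 754 kN·m

Assume both tension and compression steel yield.
Net tension couple steel: A_s − A'_s = 2448 mm².
a = (A_s − A'_s) f_y / (0.85 f'_c b) = 1028160/(0.85 × 31.8 × 250) = 152.15 mm.
c = a/β₁ = 152.15/0.823 = 184.87 mm; ε'_s = 0.003(c − d')/c = 0.0022 ≥ f_y/E_s = 0.0021, so compression steel does yield.
M_n = (A_s − A'_s) f_y (d − a/2) + A'_s f_y (d − d') = [1028160 × (700 − 76.075) + 173040 × (700 − 47)] × 10⁻⁶ = 641.49 + 113.00 = 754.49 kN·m.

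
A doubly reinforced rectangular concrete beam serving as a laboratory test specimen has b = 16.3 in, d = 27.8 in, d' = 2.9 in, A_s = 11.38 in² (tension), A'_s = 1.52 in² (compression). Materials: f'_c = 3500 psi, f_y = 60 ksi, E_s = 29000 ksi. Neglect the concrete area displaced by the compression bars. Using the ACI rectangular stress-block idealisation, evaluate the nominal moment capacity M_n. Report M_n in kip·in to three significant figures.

M_n ≈ 15100 kip·in

Assume both steels yield.
a = (A_s − A'_s) f_y/(0.85 f'_c b) = (11.38 − 1.52) × 60/(0.85 × 3.5 × 16.3) = 12.200 in.
c = a/β₁ = 12.200/0.85 = 14.353 in; ε'_s = 0.003(c − d')/c = 0.0024 ≥ ε_y = 0.0021, so the compression steel yields.
M_n = (A_s − A'_s) f_y (d − a/2) + A'_s f_y (d − d') = 591.6 × (27.8 − 6.1) + 91.2 × (27.8 − 2.9) = 12837.7 + 2270.9 = 15108.6 kip·in.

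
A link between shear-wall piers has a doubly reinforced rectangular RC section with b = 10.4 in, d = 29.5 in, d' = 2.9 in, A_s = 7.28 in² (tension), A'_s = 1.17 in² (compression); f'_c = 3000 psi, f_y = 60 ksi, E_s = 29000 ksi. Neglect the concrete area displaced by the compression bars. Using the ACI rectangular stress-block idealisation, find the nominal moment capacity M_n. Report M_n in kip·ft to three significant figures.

Assume both steels yield.
a = (A_s − A'_s) f_y/(0.85 f'_c b) = (7.28 − 1.17) × 60/(0.85 × 3 × 10.4) = 13.824 in.
c = a/β₁ = 13.824/0.85 = 16.264 in; ε'_s = 0.003(c − d')/c = 0.0025 ≥ ε_y = 0.0021, so the compression steel yields.
M_n = (A_s − A'_s) f_y (d − a/2) + A'_s f_y (d − d') = 366.6 × (29.5 − 6.912) + 70.2 × (29.5 − 2.9) = 8280.8 + 1867.3 = 10148.1 kip·in = 10148.1/12 = 845.68 kip·ft.

M_n ≈ 846 kip·ft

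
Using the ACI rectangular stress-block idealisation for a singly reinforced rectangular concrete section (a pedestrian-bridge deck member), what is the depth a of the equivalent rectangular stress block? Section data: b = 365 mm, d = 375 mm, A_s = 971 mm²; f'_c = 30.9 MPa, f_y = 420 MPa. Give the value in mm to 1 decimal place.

T = A_s f_y = 971 × 420 = 407820 N = 407.82 kN.
Setting C = 0.85 f'_c a b equal to T: a = 407820/(0.85 × 30.9 × 365) = 42.5 mm.

a ≈ 42.5 mm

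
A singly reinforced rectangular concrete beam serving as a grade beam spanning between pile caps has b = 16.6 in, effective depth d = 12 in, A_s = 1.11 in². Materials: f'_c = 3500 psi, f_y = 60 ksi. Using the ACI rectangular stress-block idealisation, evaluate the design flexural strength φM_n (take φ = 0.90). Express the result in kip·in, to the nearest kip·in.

T = A_s f_y = 1.11 × 60 = 66.6 kips.
a = T/(0.85 f'_c b) = 66.6/(0.85 × 3.5 × 16.6) = 1.349 in.
M_n = T(d − a/2) = 66.6 × (12 − 0.6745) = 754.3 kip·in.
φM_n = 0.90 × 754.3 = 678.9 kip·in.

φM_n ≈ 679 kip·in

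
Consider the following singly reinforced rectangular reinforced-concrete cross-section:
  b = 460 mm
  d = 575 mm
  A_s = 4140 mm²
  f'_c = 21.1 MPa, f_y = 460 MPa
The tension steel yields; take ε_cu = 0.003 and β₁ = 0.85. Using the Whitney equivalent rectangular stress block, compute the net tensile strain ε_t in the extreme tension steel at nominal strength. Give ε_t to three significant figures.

ε_t ≈ 0.00335

a = A_s f_y/(0.85 f'_c b) = 230.83 mm.
β₁ = 0.85, so c = a/β₁ = 230.83/0.85 = 271.56 mm.
From the linear strain diagram with ε_cu = 0.003: ε_t = 0.003 (d − c)/c = 0.003 × (575 − 271.56)/271.56 = 0.00335.
ε_t < 0.004 — the section is over-reinforced for flexure under ACI limits.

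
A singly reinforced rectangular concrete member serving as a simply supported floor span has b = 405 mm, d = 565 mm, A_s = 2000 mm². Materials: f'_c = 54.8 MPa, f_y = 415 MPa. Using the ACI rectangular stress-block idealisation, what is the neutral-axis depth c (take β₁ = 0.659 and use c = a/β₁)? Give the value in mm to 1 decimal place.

T = A_s f_y = 2000 × 415 = 830000 N = 830 kN.
Setting C = 0.85 f'_c a b equal to T: a = 830000/(0.85 × 54.8 × 405) = 43.997 mm.
With β₁ = 0.659, c = a/β₁ = 43.997/0.659 = 66.8 mm.

c ≈ 66.8 mm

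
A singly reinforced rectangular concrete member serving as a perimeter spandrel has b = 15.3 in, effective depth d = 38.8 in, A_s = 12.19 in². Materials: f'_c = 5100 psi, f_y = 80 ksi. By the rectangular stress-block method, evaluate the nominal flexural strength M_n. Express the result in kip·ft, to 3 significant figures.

T = A_s f_y = 12.19 × 80 = 975.2 kips.
a = T/(0.85 f'_c b) = 975.2/(0.85 × 5.1 × 15.3) = 14.703 in.
M_n = T(d − a/2) = 975.2 × (38.8 − 7.3515) = 30668.6 kip·in = 30668.6/12 = 2555.72 kip·ft.

M_n ≈ 2560 kip·ft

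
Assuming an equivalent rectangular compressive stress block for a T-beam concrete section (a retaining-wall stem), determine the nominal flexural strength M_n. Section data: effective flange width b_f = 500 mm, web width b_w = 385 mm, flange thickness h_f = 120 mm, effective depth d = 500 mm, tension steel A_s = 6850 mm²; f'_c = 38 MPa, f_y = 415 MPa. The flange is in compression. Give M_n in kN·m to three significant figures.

M_n ≈ 1160 kN·m

Tension: T = A_s f_y = 6850 × 415 = 2842750 N.
Try a within the flange: a = T/(0.85 f'_c b_f) = 2842750/(0.85 × 38 × 500) = 176.02 mm.
a = 176.02 > h_f = 120 mm: the block extends into the web. Split into flange-overhang and web parts.
C_f = 0.85 f'_c (b_f − b_w) h_f = 0.85 × 38 × (500 − 385) × 120 = 445740 N.
Remaining web compression depth: a_w = (T − C_f)/(0.85 f'_c b_w) = (2842750 − 445740)/(0.85 × 38 × 385) = 192.76 mm.
M_n = C_f(d − h_f/2) + (T − C_f)(d − a_w/2) = 445740 × (500 − 60) + 2397010 × (500 − 96.38) = 196.13 + 967.48 = 1163.61 × 10⁶ N·mm.
M_n = 1163.61 kN·m.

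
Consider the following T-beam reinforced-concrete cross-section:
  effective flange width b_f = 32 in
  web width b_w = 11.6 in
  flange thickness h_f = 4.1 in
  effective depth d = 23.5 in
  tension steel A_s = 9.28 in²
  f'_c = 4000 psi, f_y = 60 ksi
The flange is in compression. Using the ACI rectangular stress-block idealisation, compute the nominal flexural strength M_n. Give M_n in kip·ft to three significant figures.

Tension: T = A_s f_y = 9.28 × 60 = 556.8 kips.
Try a within the flange: a = T/(0.85 f'_c b_f) = 556.8/(0.85 × 4 × 32) = 5.118 in.
a = 5.118 > h_f = 4.1 in: the block extends into the web. Split into flange-overhang and web parts.
C_f = 0.85 f'_c (b_f − b_w) h_f = 0.85 × 4 × (32 − 11.6) × 4.1 = 284.4 kips.
Remaining web compression depth: a_w = (T − C_f)/(0.85 f'_c b_w) = (556.8 − 284.4)/(0.85 × 4 × 11.6) = 6.907 in.
M_n = C_f(d − h_f/2) + (T − C_f)(d − a_w/2) = 284.4 × (23.5 − 2.05) + 272.4 × (23.5 − 3.4535) = 6100.4 + 5460.7 = 11561.1 kip·in.
M_n = 11561.1/12 = 963.43 kip·ft.

M_n ≈ 963 kip·ft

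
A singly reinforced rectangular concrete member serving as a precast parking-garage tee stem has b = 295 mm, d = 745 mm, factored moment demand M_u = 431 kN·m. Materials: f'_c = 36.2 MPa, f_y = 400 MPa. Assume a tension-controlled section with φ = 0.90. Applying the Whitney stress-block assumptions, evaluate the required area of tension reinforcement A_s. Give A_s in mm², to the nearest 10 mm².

A_s ≈ 1690 mm²

M_n = M_u/φ = 431/0.90 = 478.889 kN·m.
With M_n = 0.85 f'_c a b (d − a/2), solve the quadratic for a:
a = d − √(d² − 2M_n/(0.85 f'_c b)) = 745 − √(745² − 2 × 478.889×10⁶/(0.85 × 36.2 × 295)) = 74.55 mm.
A_s = 0.85 f'_c a b / f_y = 0.85 × 36.2 × 74.55 × 295 / 400 = 1691.8 mm².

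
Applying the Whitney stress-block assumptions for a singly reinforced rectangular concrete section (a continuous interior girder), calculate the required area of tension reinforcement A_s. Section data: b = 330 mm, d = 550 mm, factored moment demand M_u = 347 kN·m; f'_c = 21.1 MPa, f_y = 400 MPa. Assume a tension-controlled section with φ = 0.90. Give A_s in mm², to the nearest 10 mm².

A_s ≈ 2000 mm²

M_n = M_u/φ = 347/0.90 = 385.556 kN·m.
With M_n = 0.85 f'_c a b (d − a/2), solve the quadratic for a:
a = d − √(d² − 2M_n/(0.85 f'_c b)) = 550 − √(550² − 2 × 385.556×10⁶/(0.85 × 21.1 × 330)) = 135.01 mm.
A_s = 0.85 f'_c a b / f_y = 0.85 × 21.1 × 135.01 × 330 / 400 = 1997.7 mm².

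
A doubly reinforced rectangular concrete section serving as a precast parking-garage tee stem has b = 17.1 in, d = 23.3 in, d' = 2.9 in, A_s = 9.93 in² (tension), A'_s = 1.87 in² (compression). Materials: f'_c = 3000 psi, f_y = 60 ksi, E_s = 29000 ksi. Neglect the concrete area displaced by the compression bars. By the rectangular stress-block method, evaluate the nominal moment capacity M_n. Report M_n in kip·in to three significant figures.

Assume both steels yield.
a = (A_s − A'_s) f_y/(0.85 f'_c b) = (9.93 − 1.87) × 60/(0.85 × 3 × 17.1) = 11.090 in.
c = a/β₁ = 11.090/0.85 = 13.047 in; ε'_s = 0.003(c − d')/c = 0.0023 ≥ ε_y = 0.0021, so the compression steel yields.
M_n = (A_s − A'_s) f_y (d − a/2) + A'_s f_y (d − d') = 483.6 × (23.3 − 5.545) + 112.2 × (23.3 − 2.9) = 8586.3 + 2288.9 = 10875.2 kip·in.

M_n ≈ 10900 kip·in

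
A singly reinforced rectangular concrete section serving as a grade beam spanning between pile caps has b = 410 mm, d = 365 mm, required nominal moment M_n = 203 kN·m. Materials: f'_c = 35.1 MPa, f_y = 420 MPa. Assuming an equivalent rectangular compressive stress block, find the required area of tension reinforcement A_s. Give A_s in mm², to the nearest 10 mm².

With M_n = 0.85 f'_c a b (d − a/2), solve the quadratic for a:
a = d − √(d² − 2M_n/(0.85 f'_c b)) = 365 − √(365² − 2 × 203×10⁶/(0.85 × 35.1 × 410)) = 48.72 mm.
A_s = 0.85 f'_c a b / f_y = 0.85 × 35.1 × 48.72 × 410 / 420 = 1419.0 mm².

A_s ≈ 1420 mm²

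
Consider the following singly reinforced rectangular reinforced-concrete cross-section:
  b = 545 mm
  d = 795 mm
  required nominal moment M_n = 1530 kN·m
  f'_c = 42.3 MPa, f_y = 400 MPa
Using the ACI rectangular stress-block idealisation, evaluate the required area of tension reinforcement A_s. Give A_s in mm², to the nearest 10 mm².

With M_n = 0.85 f'_c a b (d − a/2), solve the quadratic for a:
a = d − √(d² − 2M_n/(0.85 f'_c b)) = 795 − √(795² − 2 × 1530×10⁶/(0.85 × 42.3 × 545)) = 105.17 mm.
A_s = 0.85 f'_c a b / f_y = 0.85 × 42.3 × 105.17 × 545 / 400 = 5152.1 mm².

A_s ≈ 5150 mm²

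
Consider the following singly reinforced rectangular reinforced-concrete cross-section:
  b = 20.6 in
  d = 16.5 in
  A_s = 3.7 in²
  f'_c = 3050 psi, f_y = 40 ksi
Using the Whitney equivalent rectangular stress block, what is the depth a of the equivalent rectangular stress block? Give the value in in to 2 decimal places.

a ≈ 2.77 in

T = A_s f_y = 3.7 × 40 = 148 kips.
a = T/(0.85 f'_c b) = 148/(0.85 × 3.05 × 20.6) = 2.77 in.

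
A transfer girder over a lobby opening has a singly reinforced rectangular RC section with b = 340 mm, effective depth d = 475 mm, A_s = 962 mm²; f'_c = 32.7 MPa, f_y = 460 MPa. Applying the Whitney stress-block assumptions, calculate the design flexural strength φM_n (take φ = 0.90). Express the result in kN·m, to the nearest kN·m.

T = A_s f_y = 962 × 460 = 442520 N = 442.52 kN.
From C = T: a = T/(0.85 f'_c b) = 442520/(0.85 × 32.7 × 340) = 46.83 mm.
M_n = T(d − a/2) = 442.52 kN × (475 − 23.415) mm = 199.84 kN·m.
φM_n = 0.90 × 199.84 = 179.86 kN·m.

φM_n ≈ 180 kN·m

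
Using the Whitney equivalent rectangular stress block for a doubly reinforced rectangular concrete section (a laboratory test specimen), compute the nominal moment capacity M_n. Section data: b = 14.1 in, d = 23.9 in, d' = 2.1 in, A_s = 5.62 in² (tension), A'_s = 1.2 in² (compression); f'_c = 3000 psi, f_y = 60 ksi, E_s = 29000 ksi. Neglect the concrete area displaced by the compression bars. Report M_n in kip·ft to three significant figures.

M_n ≈ 577 kip·ft

Assume both steels yield.
a = (A_s − A'_s) f_y/(0.85 f'_c b) = (5.62 − 1.2) × 60/(0.85 × 3 × 14.1) = 7.376 in.
c = a/β₁ = 7.376/0.85 = 8.678 in; ε'_s = 0.003(c − d')/c = 0.0023 ≥ ε_y = 0.0021, so the compression steel yields.
M_n = (A_s − A'_s) f_y (d − a/2) + A'_s f_y (d − d') = 265.2 × (23.9 − 3.688) + 72 × (23.9 − 2.1) = 5360.2 + 1569.6 = 6929.8 kip·in = 6929.8/12 = 577.48 kip·ft.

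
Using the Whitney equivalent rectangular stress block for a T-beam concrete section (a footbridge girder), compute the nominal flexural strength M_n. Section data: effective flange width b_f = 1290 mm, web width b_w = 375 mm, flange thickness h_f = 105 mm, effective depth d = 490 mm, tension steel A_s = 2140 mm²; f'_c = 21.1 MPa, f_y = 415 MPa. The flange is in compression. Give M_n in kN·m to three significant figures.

Tension: T = A_s f_y = 2140 × 415 = 888100 N.
Try a within the flange: a = T/(0.85 f'_c b_f) = 888100/(0.85 × 21.1 × 1290) = 38.39 mm.
Since a = 38.39 ≤ h_f = 105 mm, the stress block lies entirely in the flange; analyse as a rectangular beam of width b_f.
M_n = T(d − a/2) = 888100 × (490 − 19.195) = 418.12 × 10⁶ N·mm.
M_n = 418.12 kN·m.

M_n ≈ 418 kN·m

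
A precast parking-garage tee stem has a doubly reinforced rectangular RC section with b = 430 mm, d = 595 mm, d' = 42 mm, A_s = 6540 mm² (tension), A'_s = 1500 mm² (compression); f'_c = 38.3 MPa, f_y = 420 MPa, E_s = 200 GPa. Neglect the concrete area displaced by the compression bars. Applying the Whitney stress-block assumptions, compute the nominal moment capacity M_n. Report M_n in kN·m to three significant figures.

Assume both tension and compression steel yield.
Net tension couple steel: A_s − A'_s = 5040 mm².
a = (A_s − A'_s) f_y / (0.85 f'_c b) = 2116800/(0.85 × 38.3 × 430) = 151.21 mm.
c = a/β₁ = 151.21/0.776 = 194.86 mm; ε'_s = 0.003(c − d')/c = 0.0024 ≥ f_y/E_s = 0.0021, so compression steel does yield.
M_n = (A_s − A'_s) f_y (d − a/2) + A'_s f_y (d − d') = [2116800 × (595 − 75.605) + 630000 × (595 − 42)] × 10⁻⁶ = 1099.46 + 348.39 = 1447.85 kN·m.

M_n ≈ 1450 kN·m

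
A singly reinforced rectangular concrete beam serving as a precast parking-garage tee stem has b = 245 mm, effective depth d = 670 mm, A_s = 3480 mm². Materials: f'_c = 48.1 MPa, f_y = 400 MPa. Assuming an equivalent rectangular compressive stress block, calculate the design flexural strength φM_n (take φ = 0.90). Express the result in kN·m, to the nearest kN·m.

T = A_s f_y = 3480 × 400 = 1392000 N = 1392 kN.
From C = T: a = T/(0.85 f'_c b) = 1392000/(0.85 × 48.1 × 245) = 138.97 mm.
M_n = T(d − a/2) = 1392 kN × (670 − 69.485) mm = 835.92 kN·m.
φM_n = 0.90 × 835.92 = 752.33 kN·m.

φM_n ≈ 752 kN·m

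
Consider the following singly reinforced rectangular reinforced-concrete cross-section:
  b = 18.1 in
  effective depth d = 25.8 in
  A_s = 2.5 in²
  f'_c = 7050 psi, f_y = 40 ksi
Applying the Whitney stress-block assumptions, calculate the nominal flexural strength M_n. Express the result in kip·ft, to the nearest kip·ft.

T = A_s f_y = 2.5 × 40 = 100 kips.
a = T/(0.85 f'_c b) = 100/(0.85 × 7.05 × 18.1) = 0.922 in.
M_n = T(d − a/2) = 100 × (25.8 − 0.461) = 2533.9 kip·in = 2533.9/12 = 211.16 kip·ft.

M_n ≈ 211 kip·ft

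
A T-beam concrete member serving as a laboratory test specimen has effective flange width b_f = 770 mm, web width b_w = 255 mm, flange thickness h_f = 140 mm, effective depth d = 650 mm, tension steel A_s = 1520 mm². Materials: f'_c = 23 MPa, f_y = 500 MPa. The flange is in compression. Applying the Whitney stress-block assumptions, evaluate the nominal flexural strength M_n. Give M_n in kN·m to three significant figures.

Tension: T = A_s f_y = 1520 × 500 = 760000 N.
Try a within the flange: a = T/(0.85 f'_c b_f) = 760000/(0.85 × 23 × 770) = 50.49 mm.
Since a = 50.49 ≤ h_f = 140 mm, the stress block lies entirely in the flange; analyse as a rectangular beam of width b_f.
M_n = T(d − a/2) = 760000 × (650 − 25.245) = 474.81 × 10⁶ N·mm.
M_n = 474.81 kN·m.

M_n ≈ 475 kN·m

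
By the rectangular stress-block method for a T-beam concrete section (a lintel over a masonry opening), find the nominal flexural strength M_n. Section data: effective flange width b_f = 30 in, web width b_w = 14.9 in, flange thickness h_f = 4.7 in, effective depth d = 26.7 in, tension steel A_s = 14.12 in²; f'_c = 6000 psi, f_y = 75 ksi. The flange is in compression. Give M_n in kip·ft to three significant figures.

Tension: T = A_s f_y = 14.12 × 75 = 1059 kips.
Try a within the flange: a = T/(0.85 f'_c b_f) = 1059/(0.85 × 6 × 30) = 6.922 in.
a = 6.922 > h_f = 4.7 in: the block extends into the web. Split into flange-overhang and web parts.
C_f = 0.85 f'_c (b_f − b_w) h_f = 0.85 × 6 × (30 − 14.9) × 4.7 = 361.9 kips.
Remaining web compression depth: a_w = (T − C_f)/(0.85 f'_c b_w) = (1059 − 361.9)/(0.85 × 6 × 14.9) = 9.174 in.
M_n = C_f(d − h_f/2) + (T − C_f)(d − a_w/2) = 361.9 × (26.7 − 2.35) + 697.1 × (26.7 − 4.587) = 8812.3 + 15415.0 = 24227.3 kip·in.
M_n = 24227.3/12 = 2018.94 kip·ft.

M_n ≈ 2020 kip·ft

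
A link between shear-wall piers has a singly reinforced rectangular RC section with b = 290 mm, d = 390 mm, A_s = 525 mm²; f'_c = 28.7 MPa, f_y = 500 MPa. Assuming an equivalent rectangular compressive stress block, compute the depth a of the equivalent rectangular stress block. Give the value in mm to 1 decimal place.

T = A_s f_y = 525 × 500 = 262500 N = 262.5 kN.
Setting C = 0.85 f'_c a b equal to T: a = 262500/(0.85 × 28.7 × 290) = 37.1 mm.

a ≈ 37.1 mm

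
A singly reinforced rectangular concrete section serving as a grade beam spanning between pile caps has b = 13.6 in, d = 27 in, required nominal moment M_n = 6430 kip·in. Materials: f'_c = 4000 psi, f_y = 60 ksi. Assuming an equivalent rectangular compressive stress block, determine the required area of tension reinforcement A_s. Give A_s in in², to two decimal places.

A_s ≈ 4.44 in²

From M_n = 0.85 f'_c a b (d − a/2):
a = d − √(d² − 2M_n/(0.85 f'_c b)) = 27 − √(27² − 2 × 6430/(0.85 × 4 × 13.6)) = 5.766 in.
A_s = 0.85 f'_c a b / f_y = 0.85 × 4 × 5.766 × 13.6 / 60 = 4.444 in².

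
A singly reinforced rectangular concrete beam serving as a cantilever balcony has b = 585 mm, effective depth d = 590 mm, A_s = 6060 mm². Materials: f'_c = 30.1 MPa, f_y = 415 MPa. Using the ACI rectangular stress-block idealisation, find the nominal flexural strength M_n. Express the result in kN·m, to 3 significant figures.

M_n ≈ 1270 kN·m

T = A_s f_y = 6060 × 415 = 2514900 N = 2514.9 kN.
From C = T: a = T/(0.85 f'_c b) = 2514900/(0.85 × 30.1 × 585) = 168.03 mm.
M_n = T(d − a/2) = 2514.9 kN × (590 − 84.015) mm = 1272.50 kN·m.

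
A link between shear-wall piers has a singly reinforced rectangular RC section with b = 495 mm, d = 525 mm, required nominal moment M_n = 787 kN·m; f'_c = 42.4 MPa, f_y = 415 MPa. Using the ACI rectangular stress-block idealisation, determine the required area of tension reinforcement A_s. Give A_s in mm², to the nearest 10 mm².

With M_n = 0.85 f'_c a b (d − a/2), solve the quadratic for a:
a = d − √(d² − 2M_n/(0.85 f'_c b)) = 525 − √(525² − 2 × 787×10⁶/(0.85 × 42.4 × 495)) = 92.11 mm.
A_s = 0.85 f'_c a b / f_y = 0.85 × 42.4 × 92.11 × 495 / 415 = 3959.6 mm².

A_s ≈ 3960 mm²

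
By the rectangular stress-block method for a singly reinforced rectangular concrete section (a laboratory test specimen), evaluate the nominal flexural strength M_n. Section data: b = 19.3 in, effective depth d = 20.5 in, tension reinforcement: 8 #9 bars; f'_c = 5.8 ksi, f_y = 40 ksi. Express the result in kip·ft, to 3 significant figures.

M_n ≈ 502 kip·ft

A_s = 8 × 1 = 8 in².
T = A_s f_y = 8 × 40 = 320 kips.
a = T/(0.85 f'_c b) = 320/(0.85 × 5.8 × 19.3) = 3.363 in.
M_n = T(d − a/2) = 320 × (20.5 − 1.6815) = 6021.9 kip·in = 6021.9/12 = 501.83 kip·ft.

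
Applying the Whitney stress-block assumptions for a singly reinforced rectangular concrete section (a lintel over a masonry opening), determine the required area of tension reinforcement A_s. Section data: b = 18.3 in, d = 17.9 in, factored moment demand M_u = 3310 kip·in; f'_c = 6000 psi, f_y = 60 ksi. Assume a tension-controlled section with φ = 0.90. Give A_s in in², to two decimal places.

A_s ≈ 3.67 in²

M_n = M_u/φ = 3310/0.90 = 3677.78 kip·in.
From M_n = 0.85 f'_c a b (d − a/2):
a = d − √(d² − 2M_n/(0.85 f'_c b)) = 17.9 − √(17.9² − 2 × 3677.78/(0.85 × 6 × 18.3)) = 2.357 in.
A_s = 0.85 f'_c a b / f_y = 0.85 × 6 × 2.357 × 18.3 / 60 = 3.666 in².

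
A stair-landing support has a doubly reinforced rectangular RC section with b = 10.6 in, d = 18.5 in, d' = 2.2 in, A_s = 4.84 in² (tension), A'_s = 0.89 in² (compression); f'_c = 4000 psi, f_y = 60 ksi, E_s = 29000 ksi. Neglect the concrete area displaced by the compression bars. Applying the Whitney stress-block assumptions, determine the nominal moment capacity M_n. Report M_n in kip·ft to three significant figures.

M_n ≈ 373 kip·ft

Assume both steels yield.
a = (A_s − A'_s) f_y/(0.85 f'_c b) = (4.84 − 0.89) × 60/(0.85 × 4 × 10.6) = 6.576 in.
c = a/β₁ = 6.576/0.85 = 7.736 in; ε'_s = 0.003(c − d')/c = 0.0021 ≥ ε_y = 0.0021, so the compression steel yields.
M_n = (A_s − A'_s) f_y (d − a/2) + A'_s f_y (d − d') = 237 × (18.5 − 3.288) + 53.4 × (18.5 − 2.2) = 3605.2 + 870.4 = 4475.6 kip·in = 4475.6/12 = 372.97 kip·ft.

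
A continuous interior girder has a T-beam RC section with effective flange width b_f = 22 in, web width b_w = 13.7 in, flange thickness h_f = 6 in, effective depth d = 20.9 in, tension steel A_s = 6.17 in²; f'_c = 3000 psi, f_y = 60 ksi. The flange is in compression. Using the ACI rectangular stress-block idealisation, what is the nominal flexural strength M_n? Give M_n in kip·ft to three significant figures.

Tension: T = A_s f_y = 6.17 × 60 = 370.2 kips.
Try a within the flange: a = T/(0.85 f'_c b_f) = 370.2/(0.85 × 3 × 22) = 6.599 in.
a = 6.599 > h_f = 6 in: the block extends into the web. Split into flange-overhang and web parts.
C_f = 0.85 f'_c (b_f − b_w) h_f = 0.85 × 3 × (22 − 13.7) × 6 = 127.0 kips.
Remaining web compression depth: a_w = (T − C_f)/(0.85 f'_c b_w) = (370.2 − 127.0)/(0.85 × 3 × 13.7) = 6.961 in.
M_n = C_f(d − h_f/2) + (T − C_f)(d − a_w/2) = 127.0 × (20.9 − 3) + 243.2 × (20.9 − 3.4805) = 2273.3 + 4236.4 = 6509.7 kip·in.
M_n = 6509.7/12 = 542.48 kip·ft.

M_n ≈ 542 kip·ft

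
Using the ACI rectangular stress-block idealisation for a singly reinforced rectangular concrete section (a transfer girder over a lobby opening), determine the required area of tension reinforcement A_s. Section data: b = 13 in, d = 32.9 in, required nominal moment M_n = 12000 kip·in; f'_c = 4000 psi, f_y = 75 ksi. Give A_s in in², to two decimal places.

A_s ≈ 5.70 in²

From M_n = 0.85 f'_c a b (d − a/2):
a = d − √(d² − 2M_n/(0.85 f'_c b)) = 32.9 − √(32.9² − 2 × 12000/(0.85 × 4 × 13)) = 9.675 in.
A_s = 0.85 f'_c a b / f_y = 0.85 × 4 × 9.675 × 13 / 75 = 5.702 in².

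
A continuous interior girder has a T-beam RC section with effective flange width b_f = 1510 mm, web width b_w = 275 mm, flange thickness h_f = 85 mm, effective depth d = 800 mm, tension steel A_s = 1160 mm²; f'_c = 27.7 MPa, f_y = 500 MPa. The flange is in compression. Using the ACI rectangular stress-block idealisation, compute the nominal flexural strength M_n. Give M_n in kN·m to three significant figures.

Tension: T = A_s f_y = 1160 × 500 = 580000 N.
Try a within the flange: a = T/(0.85 f'_c b_f) = 580000/(0.85 × 27.7 × 1510) = 16.31 mm.
Since a = 16.31 ≤ h_f = 85 mm, the stress block lies entirely in the flange; analyse as a rectangular beam of width b_f.
M_n = T(d − a/2) = 580000 × (800 − 8.155) = 459.27 × 10⁶ N·mm.
M_n = 459.27 kN·m.

M_n ≈ 459 kN·m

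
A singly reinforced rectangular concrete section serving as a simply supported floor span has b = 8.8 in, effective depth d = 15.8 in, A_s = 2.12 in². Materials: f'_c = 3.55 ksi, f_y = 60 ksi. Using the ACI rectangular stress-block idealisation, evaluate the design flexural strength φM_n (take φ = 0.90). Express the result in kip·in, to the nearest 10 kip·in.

T = A_s f_y = 2.12 × 60 = 127.2 kips.
a = T/(0.85 f'_c b) = 127.2/(0.85 × 3.55 × 8.8) = 4.790 in.
M_n = T(d − a/2) = 127.2 × (15.8 − 2.395) = 1705.1 kip·in.
φM_n = 0.90 × 1705.1 = 1534.6 kip·in.

φM_n ≈ 1530 kip·in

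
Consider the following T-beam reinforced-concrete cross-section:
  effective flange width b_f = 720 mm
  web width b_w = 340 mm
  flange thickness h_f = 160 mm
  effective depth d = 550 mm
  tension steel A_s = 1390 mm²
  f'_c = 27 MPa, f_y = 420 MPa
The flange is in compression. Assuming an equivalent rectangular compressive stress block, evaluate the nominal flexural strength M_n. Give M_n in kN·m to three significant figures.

M_n ≈ 311 kN·m

Tension: T = A_s f_y = 1390 × 420 = 583800 N.
Try a within the flange: a = T/(0.85 f'_c b_f) = 583800/(0.85 × 27 × 720) = 35.33 mm.
Since a = 35.33 ≤ h_f = 160 mm, the stress block lies entirely in the flange; analyse as a rectangular beam of width b_f.
M_n = T(d − a/2) = 583800 × (550 − 17.665) = 310.78 × 10⁶ N·mm.
M_n = 310.78 kN·m.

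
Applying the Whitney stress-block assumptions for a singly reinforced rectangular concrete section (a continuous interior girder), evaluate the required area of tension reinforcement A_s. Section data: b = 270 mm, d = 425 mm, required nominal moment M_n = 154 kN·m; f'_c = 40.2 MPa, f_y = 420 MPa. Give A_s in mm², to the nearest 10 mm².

A_s ≈ 910 mm²

With M_n = 0.85 f'_c a b (d − a/2), solve the quadratic for a:
a = d − √(d² − 2M_n/(0.85 f'_c b)) = 425 − √(425² − 2 × 154×10⁶/(0.85 × 40.2 × 270)) = 41.28 mm.
A_s = 0.85 f'_c a b / f_y = 0.85 × 40.2 × 41.28 × 270 / 420 = 906.8 mm².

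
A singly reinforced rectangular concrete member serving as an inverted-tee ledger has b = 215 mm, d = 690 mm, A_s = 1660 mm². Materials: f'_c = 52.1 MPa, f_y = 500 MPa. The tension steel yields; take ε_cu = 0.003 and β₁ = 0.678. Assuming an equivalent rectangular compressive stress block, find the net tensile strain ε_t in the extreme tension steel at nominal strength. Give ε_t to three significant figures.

ε_t ≈ 0.0131

a = A_s f_y/(0.85 f'_c b) = 87.17 mm.
β₁ = 0.678, so c = a/β₁ = 87.17/0.678 = 128.57 mm.
From the linear strain diagram with ε_cu = 0.003: ε_t = 0.003 (d − c)/c = 0.003 × (690 − 128.57)/128.57 = 0.0131.
Since ε_t ≥ 0.005, the section is tension-controlled.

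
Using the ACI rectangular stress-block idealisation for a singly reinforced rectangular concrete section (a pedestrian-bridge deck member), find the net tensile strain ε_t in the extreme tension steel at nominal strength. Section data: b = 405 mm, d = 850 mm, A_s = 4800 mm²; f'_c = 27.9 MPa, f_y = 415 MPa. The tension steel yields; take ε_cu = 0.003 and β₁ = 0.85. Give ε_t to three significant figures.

a = A_s f_y/(0.85 f'_c b) = 207.40 mm.
β₁ = 0.85, so c = a/β₁ = 207.40/0.85 = 244.00 mm.
From the linear strain diagram with ε_cu = 0.003: ε_t = 0.003 (d − c)/c = 0.003 × (850 − 244.00)/244.00 = 0.00745.
Since ε_t ≥ 0.005, the section is tension-controlled.

ε_t ≈ 0.00745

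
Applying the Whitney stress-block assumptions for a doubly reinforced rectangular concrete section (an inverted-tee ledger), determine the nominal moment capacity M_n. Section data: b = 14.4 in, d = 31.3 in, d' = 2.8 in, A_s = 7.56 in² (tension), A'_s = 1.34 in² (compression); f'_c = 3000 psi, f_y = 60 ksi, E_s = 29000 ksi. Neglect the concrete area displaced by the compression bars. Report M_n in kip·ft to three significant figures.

M_n ≈ 1010 kip·ft

Assume both steels yield.
a = (A_s − A'_s) f_y/(0.85 f'_c b) = (7.56 − 1.34) × 60/(0.85 × 3 × 14.4) = 10.163 in.
c = a/β₁ = 10.163/0.85 = 11.956 in; ε'_s = 0.003(c − d')/c = 0.0023 ≥ ε_y = 0.0021, so the compression steel yields.
M_n = (A_s − A'_s) f_y (d − a/2) + A'_s f_y (d − d') = 373.2 × (31.3 − 5.0815) + 80.4 × (31.3 − 2.8) = 9784.7 + 2291.4 = 12076.1 kip·in = 12076.1/12 = 1006.34 kip·ft.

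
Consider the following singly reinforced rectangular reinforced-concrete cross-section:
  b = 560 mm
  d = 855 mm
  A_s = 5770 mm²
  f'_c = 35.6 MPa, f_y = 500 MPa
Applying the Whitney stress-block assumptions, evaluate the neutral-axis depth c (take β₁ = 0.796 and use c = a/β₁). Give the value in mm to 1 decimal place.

T = A_s f_y = 5770 × 500 = 2885000 N = 2885 kN.
Setting C = 0.85 f'_c a b equal to T: a = 2885000/(0.85 × 35.6 × 560) = 170.251 mm.
With β₁ = 0.796, c = a/β₁ = 170.251/0.796 = 213.9 mm.

c ≈ 213.9 mm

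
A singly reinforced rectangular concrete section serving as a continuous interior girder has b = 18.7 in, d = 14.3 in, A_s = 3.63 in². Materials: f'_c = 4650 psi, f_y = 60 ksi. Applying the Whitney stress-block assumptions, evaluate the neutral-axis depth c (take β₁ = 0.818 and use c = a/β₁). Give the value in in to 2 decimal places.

c ≈ 3.60 in

T = A_s f_y = 3.63 × 60 = 217.8 kips.
a = T/(0.85 f'_c b) = 217.8/(0.85 × 4.65 × 18.7) = 2.9468 in.
With β₁ = 0.818, c = a/β₁ = 2.9468/0.818 = 3.60 in.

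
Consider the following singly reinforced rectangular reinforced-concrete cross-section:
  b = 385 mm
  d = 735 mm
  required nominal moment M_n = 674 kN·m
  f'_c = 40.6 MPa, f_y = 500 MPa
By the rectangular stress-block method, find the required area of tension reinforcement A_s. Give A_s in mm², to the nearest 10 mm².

A_s ≈ 1930 mm²

With M_n = 0.85 f'_c a b (d − a/2), solve the quadratic for a:
a = d − √(d² − 2M_n/(0.85 f'_c b)) = 735 − √(735² − 2 × 674×10⁶/(0.85 × 40.6 × 385)) = 72.60 mm.
A_s = 0.85 f'_c a b / f_y = 0.85 × 40.6 × 72.60 × 385 / 500 = 1929.2 mm².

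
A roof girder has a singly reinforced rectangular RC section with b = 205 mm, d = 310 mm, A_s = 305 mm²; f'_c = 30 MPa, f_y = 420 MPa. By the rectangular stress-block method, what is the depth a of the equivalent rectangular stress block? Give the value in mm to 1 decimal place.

a ≈ 24.5 mm

T = A_s f_y = 305 × 420 = 128100 N = 128.1 kN.
Setting C = 0.85 f'_c a b equal to T: a = 128100/(0.85 × 30 × 205) = 24.5 mm.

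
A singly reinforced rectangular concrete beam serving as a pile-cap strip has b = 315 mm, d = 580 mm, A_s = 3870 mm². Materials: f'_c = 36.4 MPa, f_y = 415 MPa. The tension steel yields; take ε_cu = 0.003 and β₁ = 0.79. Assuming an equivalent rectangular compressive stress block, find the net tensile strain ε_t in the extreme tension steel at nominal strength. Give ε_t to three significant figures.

ε_t ≈ 0.00534

a = A_s f_y/(0.85 f'_c b) = 164.79 mm.
β₁ = 0.79, so c = a/β₁ = 164.79/0.79 = 208.59 mm.
From the linear strain diagram with ε_cu = 0.003: ε_t = 0.003 (d − c)/c = 0.003 × (580 − 208.59)/208.59 = 0.00534.
Since ε_t ≥ 0.005, the section is tension-controlled.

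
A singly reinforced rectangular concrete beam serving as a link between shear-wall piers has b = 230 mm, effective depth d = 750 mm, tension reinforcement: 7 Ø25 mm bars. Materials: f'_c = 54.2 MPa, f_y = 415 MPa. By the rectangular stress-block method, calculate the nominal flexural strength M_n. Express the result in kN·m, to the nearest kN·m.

M_n ≈ 974 kN·m

A_s = 7 × 491 = 3437 mm².
T = A_s f_y = 3437 × 415 = 1426355 N = 1426.355 kN.
From C = T: a = T/(0.85 f'_c b) = 1426355/(0.85 × 54.2 × 230) = 134.61 mm.
M_n = T(d − a/2) = 1426.355 kN × (750 − 67.305) mm = 973.77 kN·m.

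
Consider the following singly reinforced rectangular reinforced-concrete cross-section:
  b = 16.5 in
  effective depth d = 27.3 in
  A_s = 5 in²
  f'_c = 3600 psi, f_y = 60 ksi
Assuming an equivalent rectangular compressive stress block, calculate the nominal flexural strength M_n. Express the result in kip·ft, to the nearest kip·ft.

T = A_s f_y = 5 × 60 = 300 kips.
a = T/(0.85 f'_c b) = 300/(0.85 × 3.6 × 16.5) = 5.942 in.
M_n = T(d − a/2) = 300 × (27.3 − 2.971) = 7298.7 kip·in = 7298.7/12 = 608.23 kip·ft.

M_n ≈ 608 kip·ft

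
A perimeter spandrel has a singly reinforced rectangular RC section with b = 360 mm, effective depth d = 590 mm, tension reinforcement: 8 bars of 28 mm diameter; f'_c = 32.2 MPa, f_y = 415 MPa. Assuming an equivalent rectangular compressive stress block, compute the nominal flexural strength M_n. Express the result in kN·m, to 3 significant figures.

A_s = 8 × 616 = 4928 mm².
T = A_s f_y = 4928 × 415 = 2045120 N = 2045.12 kN.
From C = T: a = T/(0.85 f'_c b) = 2045120/(0.85 × 32.2 × 360) = 207.56 mm.
M_n = T(d − a/2) = 2045.12 kN × (590 − 103.78) mm = 994.38 kN·m.

M_n ≈ 994 kN·m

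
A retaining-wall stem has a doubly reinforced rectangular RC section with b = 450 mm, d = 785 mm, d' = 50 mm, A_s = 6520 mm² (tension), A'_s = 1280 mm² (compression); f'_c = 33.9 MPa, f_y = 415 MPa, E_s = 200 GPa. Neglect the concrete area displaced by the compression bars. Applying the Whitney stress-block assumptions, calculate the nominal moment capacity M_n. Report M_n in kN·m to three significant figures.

M_n ≈ 1920 kN·m

Assume both tension and compression steel yield.
Net tension couple steel: A_s − A'_s = 5240 mm².
a = (A_s − A'_s) f_y / (0.85 f'_c b) = 2174600/(0.85 × 33.9 × 450) = 167.71 mm.
c = a/β₁ = 167.71/0.808 = 207.56 mm; ε'_s = 0.003(c − d')/c = 0.0023 ≥ f_y/E_s = 0.0021, so compression steel does yield.
M_n = (A_s − A'_s) f_y (d − a/2) + A'_s f_y (d − d') = [2174600 × (785 − 83.855) + 531200 × (785 − 50)] × 10⁻⁶ = 1524.71 + 390.43 = 1915.14 kN·m.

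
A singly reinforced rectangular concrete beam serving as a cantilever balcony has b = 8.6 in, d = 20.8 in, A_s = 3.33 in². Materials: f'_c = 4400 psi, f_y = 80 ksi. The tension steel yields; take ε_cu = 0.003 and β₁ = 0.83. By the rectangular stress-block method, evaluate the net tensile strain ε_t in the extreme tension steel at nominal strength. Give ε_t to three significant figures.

ε_t ≈ 0.00325

a = A_s f_y/(0.85 f'_c b) = 8.283 in.
β₁ = 0.83, so c = a/β₁ = 8.283/0.83 = 9.980 in.
From the linear strain diagram with ε_cu = 0.003: ε_t = 0.003 (d − c)/c = 0.003 × (20.8 − 9.980)/9.980 = 0.00325.
ε_t < 0.004 — the section is over-reinforced for flexure under ACI limits.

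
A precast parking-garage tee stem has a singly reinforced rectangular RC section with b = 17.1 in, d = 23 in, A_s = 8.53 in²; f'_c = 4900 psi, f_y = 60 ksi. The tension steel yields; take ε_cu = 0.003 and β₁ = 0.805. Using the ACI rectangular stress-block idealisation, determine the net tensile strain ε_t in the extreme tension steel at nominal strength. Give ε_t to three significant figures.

ε_t ≈ 0.00473

a = A_s f_y/(0.85 f'_c b) = 7.186 in.
β₁ = 0.805, so c = a/β₁ = 7.186/0.805 = 8.927 in.
From the linear strain diagram with ε_cu = 0.003: ε_t = 0.003 (d − c)/c = 0.003 × (23 − 8.927)/8.927 = 0.00473.
ε_t is between 0.004 and 0.005 — transition zone.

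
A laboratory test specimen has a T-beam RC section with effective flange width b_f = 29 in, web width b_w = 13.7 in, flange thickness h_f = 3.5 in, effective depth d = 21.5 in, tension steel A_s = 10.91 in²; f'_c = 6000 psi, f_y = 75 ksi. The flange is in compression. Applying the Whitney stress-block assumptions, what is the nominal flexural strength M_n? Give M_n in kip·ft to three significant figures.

Tension: T = A_s f_y = 10.91 × 75 = 818.25 kips.
Try a within the flange: a = T/(0.85 f'_c b_f) = 818.25/(0.85 × 6 × 29) = 5.532 in.
a = 5.532 > h_f = 3.5 in: the block extends into the web. Split into flange-overhang and web parts.
C_f = 0.85 f'_c (b_f − b_w) h_f = 0.85 × 6 × (29 − 13.7) × 3.5 = 273.1 kips.
Remaining web compression depth: a_w = (T − C_f)/(0.85 f'_c b_w) = (818.25 − 273.1)/(0.85 × 6 × 13.7) = 7.802 in.
M_n = C_f(d − h_f/2) + (T − C_f)(d − a_w/2) = 273.1 × (21.5 − 1.75) + 545.15 × (21.5 − 3.901) = 5393.7 + 9594.1 = 14987.8 kip·in.
M_n = 14987.8/12 = 1248.98 kip·ft.

M_n ≈ 1250 kip·ft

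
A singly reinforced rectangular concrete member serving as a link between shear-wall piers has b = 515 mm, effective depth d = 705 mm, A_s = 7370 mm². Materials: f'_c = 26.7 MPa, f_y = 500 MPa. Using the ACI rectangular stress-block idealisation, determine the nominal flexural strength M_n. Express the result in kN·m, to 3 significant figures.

M_n ≈ 2020 kN·m

T = A_s f_y = 7370 × 500 = 3685000 N = 3685 kN.
From C = T: a = T/(0.85 f'_c b) = 3685000/(0.85 × 26.7 × 515) = 315.28 mm.
M_n = T(d − a/2) = 3685 kN × (705 − 157.64) mm = 2017.02 kN·m.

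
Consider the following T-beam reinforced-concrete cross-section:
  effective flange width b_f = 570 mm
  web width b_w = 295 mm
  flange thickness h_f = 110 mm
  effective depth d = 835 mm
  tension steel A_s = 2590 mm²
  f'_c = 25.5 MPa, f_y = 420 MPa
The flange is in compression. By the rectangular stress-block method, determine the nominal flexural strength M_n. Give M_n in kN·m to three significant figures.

M_n ≈ 860 kN·m

Tension: T = A_s f_y = 2590 × 420 = 1087800 N.
Try a within the flange: a = T/(0.85 f'_c b_f) = 1087800/(0.85 × 25.5 × 570) = 88.05 mm.
Since a = 88.05 ≤ h_f = 110 mm, the stress block lies entirely in the flange; analyse as a rectangular beam of width b_f.
M_n = T(d − a/2) = 1087800 × (835 − 44.025) = 860.42 × 10⁶ N·mm.
M_n = 860.42 kN·m.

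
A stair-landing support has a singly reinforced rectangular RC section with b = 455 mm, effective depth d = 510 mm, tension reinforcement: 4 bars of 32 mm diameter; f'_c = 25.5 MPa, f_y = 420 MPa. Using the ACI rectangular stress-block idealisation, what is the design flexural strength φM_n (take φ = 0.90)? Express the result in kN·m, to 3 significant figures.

A_s = 4 × 804 = 3216 mm².
T = A_s f_y = 3216 × 420 = 1350720 N = 1350.72 kN.
From C = T: a = T/(0.85 f'_c b) = 1350720/(0.85 × 25.5 × 455) = 136.96 mm.
M_n = T(d − a/2) = 1350.72 kN × (510 − 68.48) mm = 596.37 kN·m.
φM_n = 0.90 × 596.37 = 536.73 kN·m.

φM_n ≈ 537 kN·m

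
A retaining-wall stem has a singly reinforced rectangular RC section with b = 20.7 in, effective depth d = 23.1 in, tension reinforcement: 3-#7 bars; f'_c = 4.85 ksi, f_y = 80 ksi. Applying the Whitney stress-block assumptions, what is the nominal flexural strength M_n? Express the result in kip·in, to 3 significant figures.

A_s = 3 × 0.6 = 1.8 in².
T = A_s f_y = 1.8 × 80 = 144 kips.
a = T/(0.85 f'_c b) = 144/(0.85 × 4.85 × 20.7) = 1.687 in.
M_n = T(d − a/2) = 144 × (23.1 − 0.8435) = 3204.9 kip·in.

M_n ≈ 3200 kip·in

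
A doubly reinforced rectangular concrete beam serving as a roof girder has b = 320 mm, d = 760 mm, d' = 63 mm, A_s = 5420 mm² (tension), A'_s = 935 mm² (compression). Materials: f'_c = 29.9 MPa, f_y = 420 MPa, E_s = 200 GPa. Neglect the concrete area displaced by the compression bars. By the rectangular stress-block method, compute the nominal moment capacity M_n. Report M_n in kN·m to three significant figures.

M_n ≈ 1490 kN·m

Assume both tension and compression steel yield.
Net tension couple steel: A_s − A'_s = 4485 mm².
a = (A_s − A'_s) f_y / (0.85 f'_c b) = 1883700/(0.85 × 29.9 × 320) = 231.62 mm.
c = a/β₁ = 231.62/0.836 = 277.06 mm; ε'_s = 0.003(c − d')/c = 0.0023 ≥ f_y/E_s = 0.0021, so compression steel does yield.
M_n = (A_s − A'_s) f_y (d − a/2) + A'_s f_y (d − d') = [1883700 × (760 − 115.81) + 392700 × (760 − 63)] × 10⁻⁶ = 1213.46 + 273.71 = 1487.17 kN·m.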